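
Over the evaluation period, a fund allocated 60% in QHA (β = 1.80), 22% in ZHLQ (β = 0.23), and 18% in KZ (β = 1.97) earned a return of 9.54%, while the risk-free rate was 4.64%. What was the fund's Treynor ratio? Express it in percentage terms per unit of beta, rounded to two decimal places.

β_P = 0.60×1.80 + 0.22×0.23 + 0.18×1.97 = 1.4852
Treynor = (R_P − R_f) / β_P = (9.54% − 4.64%) / 1.4852 = 4.90% / 1.4852 = 3.30%

3.30%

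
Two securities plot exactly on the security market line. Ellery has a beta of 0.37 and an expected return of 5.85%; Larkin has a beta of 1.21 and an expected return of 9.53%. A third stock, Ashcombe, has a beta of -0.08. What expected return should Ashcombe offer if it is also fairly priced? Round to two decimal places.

3.88%

MRP (SML slope) = (9.53% − 5.85%) / (1.21 − 0.37) = 3.68% / 0.84 = 4.3810%
R_f (intercept) = 5.85% − 0.37 × 4.3810% = 4.2290%
E(R_Ashcombe) = R_f + β × MRP = 4.2290% + -0.08 × 4.3810% = 3.88%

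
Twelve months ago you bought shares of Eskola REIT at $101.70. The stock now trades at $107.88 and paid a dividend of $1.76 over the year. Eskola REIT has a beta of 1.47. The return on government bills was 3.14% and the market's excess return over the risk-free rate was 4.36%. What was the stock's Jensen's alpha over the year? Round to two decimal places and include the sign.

Realised HPR = (P1 + D1 − P0) / P0 = (107.88 + 1.76 − 101.70) / 101.70 = 7.94 / 101.70 = 7.8073%
CAPM required = R_f + β·MRP = 3.14% + 1.47 × 4.36% = 9.5492%
α = realised − required = 7.8073% − 9.5492% = -1.74%

-1.74%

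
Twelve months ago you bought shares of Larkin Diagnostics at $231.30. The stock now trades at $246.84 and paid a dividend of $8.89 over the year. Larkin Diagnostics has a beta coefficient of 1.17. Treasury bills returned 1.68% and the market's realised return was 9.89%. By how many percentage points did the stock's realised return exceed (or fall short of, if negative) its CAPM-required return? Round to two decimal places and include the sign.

-0.72%

Realised HPR = (P1 + D1 − P0) / P0 = (246.84 + 8.89 − 231.30) / 231.30 = 24.43 / 231.30 = 10.5620%
MRP = 9.89% − 1.68% = 8.21%
CAPM required = R_f + β·MRP = 1.68% + 1.17 × 8.21% = 11.2857%
α = realised − required = 10.5620% − 11.2857% = -0.72%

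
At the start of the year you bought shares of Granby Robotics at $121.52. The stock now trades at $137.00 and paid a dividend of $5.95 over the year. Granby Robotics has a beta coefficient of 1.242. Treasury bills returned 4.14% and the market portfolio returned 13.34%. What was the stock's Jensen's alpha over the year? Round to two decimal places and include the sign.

+2.07%

Realised HPR = (P1 + D1 − P0) / P0 = (137.00 + 5.95 − 121.52) / 121.52 = 21.43 / 121.52 = 17.6350%
MRP = 13.34% − 4.14% = 9.20%
CAPM required = R_f + β·MRP = 4.14% + 1.242 × 9.20% = 15.56640%
α = realised − required = 17.6350% − 15.56640% = +2.07%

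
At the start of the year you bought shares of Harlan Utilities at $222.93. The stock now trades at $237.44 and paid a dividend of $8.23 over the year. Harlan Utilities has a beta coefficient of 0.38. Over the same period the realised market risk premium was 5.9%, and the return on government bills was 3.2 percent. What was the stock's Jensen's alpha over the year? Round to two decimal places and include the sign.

+4.76%

Realised HPR = (P1 + D1 − P0) / P0 = (237.44 + 8.23 − 222.93) / 222.93 = 22.74 / 222.93 = 10.2005%
CAPM required = R_f + β·MRP = 3.2% + 0.38 × 5.9% = 5.4420%
α = realised − required = 10.2005% − 5.4420% = +4.76%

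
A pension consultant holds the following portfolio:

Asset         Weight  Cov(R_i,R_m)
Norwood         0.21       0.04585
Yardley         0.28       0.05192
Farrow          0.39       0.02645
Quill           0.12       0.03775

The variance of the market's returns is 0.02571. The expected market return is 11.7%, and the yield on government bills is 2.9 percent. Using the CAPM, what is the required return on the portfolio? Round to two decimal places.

β_Norwood = 0.04585 / 0.02571 = 1.7834
β_Yardley = 0.05192 / 0.02571 = 2.0194
β_Farrow = 0.02645 / 0.02571 = 1.0288
β_Quill = 0.03775 / 0.02571 = 1.4683
β_P = Σ w_i β_i = 0.21×1.7834 + 0.28×2.0194 + 0.39×1.0288 + 0.12×1.4683 = 1.5174
MRP = 11.7% − 2.9% = 8.80%
E(R_P) = R_f + β_P × MRP = 2.9% + 1.5174 × 8.8% = 16.25%

16.25%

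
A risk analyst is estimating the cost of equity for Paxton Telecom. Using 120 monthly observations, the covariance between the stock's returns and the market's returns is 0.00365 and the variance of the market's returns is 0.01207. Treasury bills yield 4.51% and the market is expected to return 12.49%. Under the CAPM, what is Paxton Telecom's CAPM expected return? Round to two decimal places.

6.92%

β = Cov(R_i, R_m) / Var(R_m) = 0.00365 / 0.01207 = 0.3024
MRP = 12.49% − 4.51% = 7.98%
E(R) = R_f + β × MRP = 4.51% + 0.3024 × 7.98% = 6.92%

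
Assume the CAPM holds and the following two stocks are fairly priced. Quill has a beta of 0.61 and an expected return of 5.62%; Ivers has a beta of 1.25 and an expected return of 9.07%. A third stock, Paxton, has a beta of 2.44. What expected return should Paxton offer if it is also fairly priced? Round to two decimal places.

15.48%

MRP (SML slope) = (9.07% − 5.62%) / (1.25 − 0.61) = 3.45% / 0.64 = 5.3906%
R_f (intercept) = 5.62% − 0.61 × 5.3906% = 2.3317%
E(R_Paxton) = R_f + β × MRP = 2.3317% + 2.44 × 5.3906% = 15.48%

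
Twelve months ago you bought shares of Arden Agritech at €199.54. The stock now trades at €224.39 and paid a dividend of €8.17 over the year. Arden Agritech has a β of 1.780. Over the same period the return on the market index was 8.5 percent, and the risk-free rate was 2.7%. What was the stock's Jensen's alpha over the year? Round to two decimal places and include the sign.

Realised HPR = (P1 + D1 − P0) / P0 = (224.39 + 8.17 − 199.54) / 199.54 = 33.02 / 199.54 = 16.5481%
MRP = 8.5% − 2.7% = 5.80%
CAPM required = R_f + β·MRP = 2.7% + 1.780 × 5.8% = 13.0240%
α = realised − required = 16.5481% − 13.0240% = +3.52%

+3.52%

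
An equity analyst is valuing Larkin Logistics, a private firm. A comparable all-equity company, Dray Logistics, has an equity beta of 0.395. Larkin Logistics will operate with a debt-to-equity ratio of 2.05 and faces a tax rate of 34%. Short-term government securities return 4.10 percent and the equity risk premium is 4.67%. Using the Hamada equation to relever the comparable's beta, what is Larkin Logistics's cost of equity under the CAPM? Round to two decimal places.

8.44%

β_L = β_U × [1 + (1 − t)(D/E)] = 0.395 × [1 + (1 − 0.34) × 2.05]
    = 0.395 × [1 + 0.66 × 2.05] = 0.395 × 2.3530 = 0.9294
E(R) = R_f + β_L × MRP = 4.10% + 0.9294 × 4.67% = 8.44%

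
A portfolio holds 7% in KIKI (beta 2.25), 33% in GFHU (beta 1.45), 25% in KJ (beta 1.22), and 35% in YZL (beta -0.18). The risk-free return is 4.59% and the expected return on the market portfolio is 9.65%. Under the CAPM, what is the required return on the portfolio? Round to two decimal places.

9.03%

β_P = Σ w_i β_i = 0.07×2.25 + 0.33×1.45 + 0.25×1.22 + 0.35×-0.18 = 0.8780
MRP = 9.65% − 4.59% = 5.06%
E(R_P) = R_f + β_P × MRP = 4.59% + 0.8780 × 5.06% = 9.03%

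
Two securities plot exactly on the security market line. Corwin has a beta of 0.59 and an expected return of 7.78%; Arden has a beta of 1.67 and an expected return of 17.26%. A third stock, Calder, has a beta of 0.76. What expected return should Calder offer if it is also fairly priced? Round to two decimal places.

9.27%

MRP (SML slope) = (17.26% − 7.78%) / (1.67 − 0.59) = 9.48% / 1.08 = 8.7778%
R_f (intercept) = 7.78% − 0.59 × 8.7778% = 2.6011%
E(R_Calder) = R_f + β × MRP = 2.6011% + 0.76 × 8.7778% = 9.27%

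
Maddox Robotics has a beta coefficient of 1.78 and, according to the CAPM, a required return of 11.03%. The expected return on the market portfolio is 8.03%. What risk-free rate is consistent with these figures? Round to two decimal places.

E(R) = R_f + β(E(R_m) − R_f) = R_f(1 − β) + β·E(R_m)
11.03% = R_f × (1 − 1.78) + 1.78 × 8.03%
11.03% = R_f × -0.78 + 14.2934%
R_f = (11.03% − 14.2934%) / -0.78 = 4.18%

4.18%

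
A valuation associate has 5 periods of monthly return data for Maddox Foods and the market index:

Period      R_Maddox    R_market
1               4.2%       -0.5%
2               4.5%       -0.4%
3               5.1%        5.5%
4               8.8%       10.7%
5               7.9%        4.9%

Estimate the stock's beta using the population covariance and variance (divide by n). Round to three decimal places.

Mean R_i = (4.2 + 4.5 + 5.1 + 8.8 + 7.9) / 5 = 6.1000%
Mean R_m = (-0.5 − 0.4 + 5.5 + 10.7 + 4.9) / 5 = 4.0400%
Σ(R_i − R̄_i)(R_m − R̄_m) = 33.8000  ⇒  Cov = 33.8000 / 5 = 6.7600
Σ(R_m − R̄_m)² = 87.5520  ⇒  Var(R_m) = 87.5520 / 5 = 17.5104
β = Cov / Var(R_m) = 6.7600 / 17.5104 = 0.3861

0.386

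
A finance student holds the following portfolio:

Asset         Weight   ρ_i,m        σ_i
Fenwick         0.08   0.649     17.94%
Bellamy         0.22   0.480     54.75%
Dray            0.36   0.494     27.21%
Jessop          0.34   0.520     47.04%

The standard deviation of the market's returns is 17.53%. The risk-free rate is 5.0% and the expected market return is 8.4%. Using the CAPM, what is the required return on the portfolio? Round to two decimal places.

β_Fenwick = 0.649 × 17.94% / 17.53% = 0.6642
β_Bellamy = 0.480 × 54.75% / 17.53% = 1.4991
β_Dray = 0.494 × 27.21% / 17.53% = 0.7668
β_Jessop = 0.520 × 47.04% / 17.53% = 1.3954
β_P = Σ w_i β_i = 0.08×0.6642 + 0.22×1.4991 + 0.36×0.7668 + 0.34×1.3954 = 1.1334
MRP = 8.4% − 5.0% = 3.40%
E(R_P) = R_f + β_P × MRP = 5.0% + 1.1334 × 3.4% = 8.85%

8.85%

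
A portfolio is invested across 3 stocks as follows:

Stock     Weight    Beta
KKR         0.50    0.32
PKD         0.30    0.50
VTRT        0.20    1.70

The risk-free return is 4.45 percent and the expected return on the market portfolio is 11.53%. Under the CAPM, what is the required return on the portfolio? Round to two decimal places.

9.05%

β_P = Σ w_i β_i = 0.50×0.32 + 0.30×0.50 + 0.20×1.70 = 0.6500
MRP = 11.53% − 4.45% = 7.08%
E(R_P) = R_f + β_P × MRP = 4.45% + 0.6500 × 7.08% = 9.05%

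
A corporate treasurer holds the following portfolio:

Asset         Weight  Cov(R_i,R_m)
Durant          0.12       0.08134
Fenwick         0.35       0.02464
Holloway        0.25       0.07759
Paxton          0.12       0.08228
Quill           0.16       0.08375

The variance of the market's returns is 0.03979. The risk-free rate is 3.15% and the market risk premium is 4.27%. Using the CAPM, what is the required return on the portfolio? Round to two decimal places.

9.70%

β_Durant = 0.08134 / 0.03979 = 2.0442
β_Fenwick = 0.02464 / 0.03979 = 0.6193
β_Holloway = 0.07759 / 0.03979 = 1.9500
β_Paxton = 0.08228 / 0.03979 = 2.0679
β_Quill = 0.08375 / 0.03979 = 2.1048
β_P = Σ w_i β_i = 0.12×2.0442 + 0.35×0.6193 + 0.25×1.9500 + 0.12×2.0679 + 0.16×2.1048 = 1.5345
E(R_P) = R_f + β_P × MRP = 3.15% + 1.5345 × 4.27% = 9.70%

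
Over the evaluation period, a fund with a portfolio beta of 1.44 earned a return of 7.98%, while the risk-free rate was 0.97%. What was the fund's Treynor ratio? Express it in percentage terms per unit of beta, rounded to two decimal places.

Treynor = (R_P − R_f) / β_P = (7.98% − 0.97%) / 1.4400 = 7.01% / 1.4400 = 4.87%

4.87%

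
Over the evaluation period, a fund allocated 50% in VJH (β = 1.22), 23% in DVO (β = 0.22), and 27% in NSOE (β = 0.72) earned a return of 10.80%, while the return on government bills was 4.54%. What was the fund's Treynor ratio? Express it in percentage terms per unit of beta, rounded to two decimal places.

β_P = 0.50×1.22 + 0.23×0.22 + 0.27×0.72 = 0.8550
Treynor = (R_P − R_f) / β_P = (10.80% − 4.54%) / 0.8550 = 6.26% / 0.8550 = 7.32%

7.32%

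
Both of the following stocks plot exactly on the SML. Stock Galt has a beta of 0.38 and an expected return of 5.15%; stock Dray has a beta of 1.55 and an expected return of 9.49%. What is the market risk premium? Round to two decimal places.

Both satisfy E(R) = R_f + β·MRP, so the slope of the SML is
MRP = (9.49% − 5.15%) / (1.55 − 0.38) = 4.34% / 1.17 = 3.7094%

3.71%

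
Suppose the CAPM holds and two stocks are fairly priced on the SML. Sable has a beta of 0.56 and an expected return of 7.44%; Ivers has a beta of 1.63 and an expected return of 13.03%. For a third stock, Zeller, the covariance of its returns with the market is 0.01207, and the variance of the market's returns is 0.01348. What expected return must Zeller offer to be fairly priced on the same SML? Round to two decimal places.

9.19%

MRP = (13.03% − 7.44%) / (1.63 − 0.56) = 5.2243%
R_f = 7.44% − 0.56 × 5.2243% = 4.5144%
β_Zeller = Cov / Var(R_m) = 0.01207 / 0.01348 = 0.8954
E(R_Zeller) = R_f + β × MRP = 4.5144% + 0.8954 × 5.2243% = 9.19%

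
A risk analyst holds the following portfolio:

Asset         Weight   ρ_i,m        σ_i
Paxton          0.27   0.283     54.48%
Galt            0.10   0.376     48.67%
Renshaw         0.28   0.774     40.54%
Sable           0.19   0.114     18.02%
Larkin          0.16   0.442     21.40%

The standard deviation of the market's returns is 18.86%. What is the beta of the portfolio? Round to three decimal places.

0.885

β_Paxton = 0.283 × 54.48% / 18.86% = 0.8175
β_Galt = 0.376 × 48.67% / 18.86% = 0.9703
β_Renshaw = 0.774 × 40.54% / 18.86% = 1.6637
β_Sable = 0.114 × 18.02% / 18.86% = 0.1089
β_Larkin = 0.442 × 21.40% / 18.86% = 0.5015
β_P = Σ w_i β_i = 0.27×0.8175 + 0.10×0.9703 + 0.28×1.6637 + 0.19×0.1089 + 0.16×0.5015 = 0.8845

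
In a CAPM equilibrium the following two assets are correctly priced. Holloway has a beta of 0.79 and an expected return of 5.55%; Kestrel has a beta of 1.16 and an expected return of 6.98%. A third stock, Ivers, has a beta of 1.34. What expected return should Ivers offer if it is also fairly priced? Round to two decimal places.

7.68%

MRP (SML slope) = (6.98% − 5.55%) / (1.16 − 0.79) = 1.43% / 0.37 = 3.8649%
R_f (intercept) = 5.55% − 0.79 × 3.8649% = 2.4967%
E(R_Ivers) = R_f + β × MRP = 2.4967% + 1.34 × 3.8649% = 7.68%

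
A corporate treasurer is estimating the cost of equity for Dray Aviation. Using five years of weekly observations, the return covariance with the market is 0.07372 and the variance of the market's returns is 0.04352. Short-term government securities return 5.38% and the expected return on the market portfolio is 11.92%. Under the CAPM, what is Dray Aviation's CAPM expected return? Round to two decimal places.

β = Cov(R_i, R_m) / Var(R_m) = 0.07372 / 0.04352 = 1.6939
MRP = 11.92% − 5.38% = 6.54%
E(R) = R_f + β × MRP = 5.38% + 1.6939 × 6.54% = 16.46%

16.46%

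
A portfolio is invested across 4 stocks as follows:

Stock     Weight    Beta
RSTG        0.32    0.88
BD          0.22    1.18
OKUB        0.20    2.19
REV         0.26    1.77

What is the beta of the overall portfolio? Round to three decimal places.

β_P = Σ w_i β_i = 0.32×0.88 + 0.22×1.18 + 0.20×2.19 + 0.26×1.77 = 1.4394

1.439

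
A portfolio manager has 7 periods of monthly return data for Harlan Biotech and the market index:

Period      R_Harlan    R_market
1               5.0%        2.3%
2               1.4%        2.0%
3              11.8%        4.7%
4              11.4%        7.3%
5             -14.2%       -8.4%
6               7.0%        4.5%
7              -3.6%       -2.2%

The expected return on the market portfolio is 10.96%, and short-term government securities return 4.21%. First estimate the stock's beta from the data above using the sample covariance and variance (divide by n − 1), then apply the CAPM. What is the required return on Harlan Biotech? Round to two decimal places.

15.81%

Mean R_i = (5.0 + 1.4 + 11.8 + 11.4 − 14.2 + 7.0 − 3.6) / 7 = 2.6857%
Mean R_m = (2.3 + 2.0 + 4.7 + 7.3 − 8.4 + 4.5 − 2.2) / 7 = 1.4571%
Σ(R_i − R̄_i)(R_m − R̄_m) = 284.2857  ⇒  Cov = 284.2857 / 6 = 47.3810
Σ(R_m − R̄_m)² = 165.4571  ⇒  Var(R_m) = 165.4571 / 6 = 27.5762
β = Cov / Var(R_m) = 47.3810 / 27.5762 = 1.7182
MRP = 10.96% − 4.21% = 6.75%
E(R) = R_f + β × MRP = 4.21% + 1.7182 × 6.75% = 15.81%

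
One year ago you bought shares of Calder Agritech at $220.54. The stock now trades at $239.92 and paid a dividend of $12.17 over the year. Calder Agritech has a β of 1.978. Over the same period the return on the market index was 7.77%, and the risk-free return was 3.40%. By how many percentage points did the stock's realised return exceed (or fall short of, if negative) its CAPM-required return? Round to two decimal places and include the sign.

Realised HPR = (P1 + D1 − P0) / P0 = (239.92 + 12.17 − 220.54) / 220.54 = 31.55 / 220.54 = 14.3058%
MRP = 7.77% − 3.40% = 4.37%
CAPM required = R_f + β·MRP = 3.40% + 1.978 × 4.37% = 12.04386%
α = realised − required = 14.3058% − 12.04386% = +2.26%

+2.26%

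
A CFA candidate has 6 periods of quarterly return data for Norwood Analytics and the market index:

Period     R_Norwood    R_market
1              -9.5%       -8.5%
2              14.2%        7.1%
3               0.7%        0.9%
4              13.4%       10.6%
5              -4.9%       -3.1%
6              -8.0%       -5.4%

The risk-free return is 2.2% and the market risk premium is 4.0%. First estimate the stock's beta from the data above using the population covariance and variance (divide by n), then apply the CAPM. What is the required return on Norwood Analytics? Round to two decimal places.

7.76%

Mean R_i = (-9.5 + 14.2 + 0.7 + 13.4 − 4.9 − 8.0) / 6 = 0.9833%
Mean R_m = (-8.5 + 7.1 + 0.9 + 10.6 − 3.1 − 5.4) / 6 = 0.2667%
Σ(R_i − R̄_i)(R_m − R̄_m) = 381.0567  ⇒  Cov = 381.0567 / 6 = 63.5095
Σ(R_m − R̄_m)² = 274.1733  ⇒  Var(R_m) = 274.1733 / 6 = 45.6956
β = Cov / Var(R_m) = 63.5095 / 45.6956 = 1.3898
E(R) = R_f + β × MRP = 2.2% + 1.3898 × 4.0% = 7.76%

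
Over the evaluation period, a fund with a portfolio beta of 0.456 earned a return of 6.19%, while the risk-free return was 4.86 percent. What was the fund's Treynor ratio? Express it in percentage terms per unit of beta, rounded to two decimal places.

2.92%

Treynor = (R_P − R_f) / β_P = (6.19% − 4.86%) / 0.4560 = 1.33% / 0.4560 = 2.92%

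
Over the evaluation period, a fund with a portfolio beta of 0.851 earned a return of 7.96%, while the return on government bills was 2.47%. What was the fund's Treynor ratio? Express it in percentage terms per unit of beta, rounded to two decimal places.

Treynor = (R_P − R_f) / β_P = (7.96% − 2.47%) / 0.8510 = 5.49% / 0.8510 = 6.45%

6.45%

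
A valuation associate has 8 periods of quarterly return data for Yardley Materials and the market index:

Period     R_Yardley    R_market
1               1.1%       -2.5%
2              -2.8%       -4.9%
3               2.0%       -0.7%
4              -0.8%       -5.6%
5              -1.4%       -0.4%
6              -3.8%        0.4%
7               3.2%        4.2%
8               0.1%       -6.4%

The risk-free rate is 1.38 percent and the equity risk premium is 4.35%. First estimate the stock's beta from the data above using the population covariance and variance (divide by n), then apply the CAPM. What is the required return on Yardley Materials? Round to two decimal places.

Mean R_i = (1.1 − 2.8 + 2.0 − 0.8 − 1.4 − 3.8 + 3.2 + 0.1) / 8 = -0.3000%
Mean R_m = (-2.5 − 4.9 − 0.7 − 5.6 − 0.4 + 0.4 + 4.2 − 6.4) / 8 = -1.9875%
Σ(R_i − R̄_i)(R_m − R̄_m) = 21.1200  ⇒  Cov = 21.1200 / 8 = 2.6400
Σ(R_m − R̄_m)² = 89.4288  ⇒  Var(R_m) = 89.4288 / 8 = 11.1786
β = Cov / Var(R_m) = 2.6400 / 11.1786 = 0.2362
E(R) = R_f + β × MRP = 1.38% + 0.2362 × 4.35% = 2.41%

2.41%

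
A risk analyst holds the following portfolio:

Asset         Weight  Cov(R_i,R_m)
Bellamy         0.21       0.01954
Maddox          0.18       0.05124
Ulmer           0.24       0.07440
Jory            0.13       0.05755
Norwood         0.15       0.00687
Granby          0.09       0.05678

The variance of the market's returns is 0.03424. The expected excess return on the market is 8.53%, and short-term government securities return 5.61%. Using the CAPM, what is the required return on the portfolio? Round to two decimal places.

16.77%

β_Bellamy = 0.01954 / 0.03424 = 0.5707
β_Maddox = 0.05124 / 0.03424 = 1.4965
β_Ulmer = 0.07440 / 0.03424 = 2.1729
β_Jory = 0.05755 / 0.03424 = 1.6808
β_Norwood = 0.00687 / 0.03424 = 0.2006
β_Granby = 0.05678 / 0.03424 = 1.6583
β_P = Σ w_i β_i = 0.21×0.5707 + 0.18×1.4965 + 0.24×2.1729 + 0.13×1.6808 + 0.15×0.2006 + 0.09×1.6583 = 1.3086
E(R_P) = R_f + β_P × MRP = 5.61% + 1.3086 × 8.53% = 16.77%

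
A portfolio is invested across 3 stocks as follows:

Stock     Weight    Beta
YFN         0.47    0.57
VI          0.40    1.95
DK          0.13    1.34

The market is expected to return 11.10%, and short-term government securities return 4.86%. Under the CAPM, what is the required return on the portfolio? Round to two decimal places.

12.49%

β_P = Σ w_i β_i = 0.47×0.57 + 0.40×1.95 + 0.13×1.34 = 1.2221
MRP = 11.10% − 4.86% = 6.24%
E(R_P) = R_f + β_P × MRP = 4.86% + 1.2221 × 6.24% = 12.49%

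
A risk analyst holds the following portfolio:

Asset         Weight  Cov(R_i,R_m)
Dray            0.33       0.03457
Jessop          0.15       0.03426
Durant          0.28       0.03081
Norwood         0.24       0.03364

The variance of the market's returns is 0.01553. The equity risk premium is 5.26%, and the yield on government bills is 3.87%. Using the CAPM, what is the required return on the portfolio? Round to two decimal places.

β_Dray = 0.03457 / 0.01553 = 2.2260
β_Jessop = 0.03426 / 0.01553 = 2.2061
β_Durant = 0.03081 / 0.01553 = 1.9839
β_Norwood = 0.03364 / 0.01553 = 2.1661
β_P = Σ w_i β_i = 0.33×2.2260 + 0.15×2.2061 + 0.28×1.9839 + 0.24×2.1661 = 2.1409
E(R_P) = R_f + β_P × MRP = 3.87% + 2.1409 × 5.26% = 15.13%

15.13%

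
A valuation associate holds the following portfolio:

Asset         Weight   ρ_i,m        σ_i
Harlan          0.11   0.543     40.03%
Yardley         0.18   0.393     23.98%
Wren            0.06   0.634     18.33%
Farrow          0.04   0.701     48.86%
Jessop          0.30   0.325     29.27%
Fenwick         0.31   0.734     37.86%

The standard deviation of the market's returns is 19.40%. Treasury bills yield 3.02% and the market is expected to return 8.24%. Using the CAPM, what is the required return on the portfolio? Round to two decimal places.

7.76%

β_Harlan = 0.543 × 40.03% / 19.40% = 1.1204
β_Yardley = 0.393 × 23.98% / 19.40% = 0.4858
β_Wren = 0.634 × 18.33% / 19.40% = 0.5990
β_Farrow = 0.701 × 48.86% / 19.40% = 1.7655
β_Jessop = 0.325 × 29.27% / 19.40% = 0.4903
β_Fenwick = 0.734 × 37.86% / 19.40% = 1.4324
β_P = Σ w_i β_i = 0.11×1.1204 + 0.18×0.4858 + 0.06×0.5990 + 0.04×1.7655 + 0.30×0.4903 + 0.31×1.4324 = 0.9084
MRP = 8.24% − 3.02% = 5.22%
E(R_P) = R_f + β_P × MRP = 3.02% + 0.9084 × 5.22% = 7.76%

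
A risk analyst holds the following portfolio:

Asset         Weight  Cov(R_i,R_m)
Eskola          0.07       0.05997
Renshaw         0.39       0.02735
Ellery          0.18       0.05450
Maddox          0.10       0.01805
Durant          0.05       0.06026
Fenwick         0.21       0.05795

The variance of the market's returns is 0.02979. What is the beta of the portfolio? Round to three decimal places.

β_Eskola = 0.05997 / 0.02979 = 2.0131
β_Renshaw = 0.02735 / 0.02979 = 0.9181
β_Ellery = 0.05450 / 0.02979 = 1.8295
β_Maddox = 0.01805 / 0.02979 = 0.6059
β_Durant = 0.06026 / 0.02979 = 2.0228
β_Fenwick = 0.05795 / 0.02979 = 1.9453
β_P = Σ w_i β_i = 0.07×2.0131 + 0.39×0.9181 + 0.18×1.8295 + 0.10×0.6059 + 0.05×2.0228 + 0.21×1.9453 = 1.3985

1.399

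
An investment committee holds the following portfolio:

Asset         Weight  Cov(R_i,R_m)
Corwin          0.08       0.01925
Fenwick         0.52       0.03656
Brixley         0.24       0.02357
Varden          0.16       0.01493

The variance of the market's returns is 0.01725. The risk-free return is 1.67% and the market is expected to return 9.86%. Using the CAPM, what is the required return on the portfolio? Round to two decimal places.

β_Corwin = 0.01925 / 0.01725 = 1.1159
β_Fenwick = 0.03656 / 0.01725 = 2.1194
β_Brixley = 0.02357 / 0.01725 = 1.3664
β_Varden = 0.01493 / 0.01725 = 0.8655
β_P = Σ w_i β_i = 0.08×1.1159 + 0.52×2.1194 + 0.24×1.3664 + 0.16×0.8655 = 1.6578
MRP = 9.86% − 1.67% = 8.19%
E(R_P) = R_f + β_P × MRP = 1.67% + 1.6578 × 8.19% = 15.25%

15.25%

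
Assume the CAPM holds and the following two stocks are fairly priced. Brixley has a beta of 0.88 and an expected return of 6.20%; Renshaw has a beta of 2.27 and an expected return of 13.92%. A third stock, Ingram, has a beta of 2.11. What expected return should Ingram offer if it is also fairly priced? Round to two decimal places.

MRP (SML slope) = (13.92% − 6.20%) / (2.27 − 0.88) = 7.72% / 1.39 = 5.5540%
R_f (intercept) = 6.20% − 0.88 × 5.5540% = 1.3125%
E(R_Ingram) = R_f + β × MRP = 1.3125% + 2.11 × 5.5540% = 13.03%

13.03%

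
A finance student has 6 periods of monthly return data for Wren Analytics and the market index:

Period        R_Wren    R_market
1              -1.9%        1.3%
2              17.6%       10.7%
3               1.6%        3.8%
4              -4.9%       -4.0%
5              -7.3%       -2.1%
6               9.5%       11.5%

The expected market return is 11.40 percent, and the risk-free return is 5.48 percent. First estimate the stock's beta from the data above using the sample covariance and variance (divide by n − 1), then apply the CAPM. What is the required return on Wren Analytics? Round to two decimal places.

13.56%

Mean R_i = (-1.9 + 17.6 + 1.6 − 4.9 − 7.3 + 9.5) / 6 = 2.4333%
Mean R_m = (1.3 + 10.7 + 3.8 − 4.0 − 2.1 + 11.5) / 6 = 3.5333%
Σ(R_i − R̄_i)(R_m − R̄_m) = 284.5233  ⇒  Cov = 284.5233 / 5 = 56.9047
Σ(R_m − R̄_m)² = 208.3733  ⇒  Var(R_m) = 208.3733 / 5 = 41.6747
β = Cov / Var(R_m) = 56.9047 / 41.6747 = 1.3654
MRP = 11.40% − 5.48% = 5.92%
E(R) = R_f + β × MRP = 5.48% + 1.3654 × 5.92% = 13.56%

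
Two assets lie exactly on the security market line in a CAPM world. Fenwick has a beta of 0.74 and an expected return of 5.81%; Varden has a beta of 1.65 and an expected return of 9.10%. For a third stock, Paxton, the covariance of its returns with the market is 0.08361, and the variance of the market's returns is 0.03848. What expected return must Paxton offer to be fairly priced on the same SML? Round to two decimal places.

MRP = (9.10% − 5.81%) / (1.65 − 0.74) = 3.6154%
R_f = 5.81% − 0.74 × 3.6154% = 3.1346%
β_Paxton = Cov / Var(R_m) = 0.08361 / 0.03848 = 2.1728
E(R_Paxton) = R_f + β × MRP = 3.1346% + 2.1728 × 3.6154% = 10.99%

10.99%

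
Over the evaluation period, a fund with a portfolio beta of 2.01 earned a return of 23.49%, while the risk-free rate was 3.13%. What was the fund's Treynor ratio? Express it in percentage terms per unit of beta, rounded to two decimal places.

10.13%

Treynor = (R_P − R_f) / β_P = (23.49% − 3.13%) / 2.0100 = 20.36% / 2.0100 = 10.13%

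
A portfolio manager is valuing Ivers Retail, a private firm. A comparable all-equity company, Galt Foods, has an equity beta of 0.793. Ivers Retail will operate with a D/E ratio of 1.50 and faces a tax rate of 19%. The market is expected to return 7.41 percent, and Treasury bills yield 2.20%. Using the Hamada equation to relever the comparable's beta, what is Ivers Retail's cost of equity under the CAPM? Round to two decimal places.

β_L = β_U × [1 + (1 − t)(D/E)] = 0.793 × [1 + (1 − 0.19) × 1.50]
    = 0.793 × [1 + 0.81 × 1.50] = 0.793 × 2.2150 = 1.7565
MRP = 7.41% − 2.20% = 5.21%
E(R) = R_f + β_L × MRP = 2.20% + 1.7565 × 5.21% = 11.35%

11.35%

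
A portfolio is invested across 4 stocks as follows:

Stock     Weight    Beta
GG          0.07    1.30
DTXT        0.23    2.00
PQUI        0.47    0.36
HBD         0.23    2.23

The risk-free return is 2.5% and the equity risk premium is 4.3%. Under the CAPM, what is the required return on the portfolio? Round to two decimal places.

7.80%

β_P = Σ w_i β_i = 0.07×1.30 + 0.23×2.00 + 0.47×0.36 + 0.23×2.23 = 1.2331
E(R_P) = R_f + β_P × MRP = 2.5% + 1.2331 × 4.3% = 7.80%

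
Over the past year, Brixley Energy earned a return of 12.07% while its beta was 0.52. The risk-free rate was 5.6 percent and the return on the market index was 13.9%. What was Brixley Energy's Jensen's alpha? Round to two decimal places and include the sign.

Market excess return = 13.9% − 5.6% = 8.30%
CAPM benchmark = R_f + β(R_m − R_f) = 5.6% + 0.52 × 8.3% = 9.9160%
α = actual − benchmark = 12.07% − 9.9160% = +2.15%

+2.15%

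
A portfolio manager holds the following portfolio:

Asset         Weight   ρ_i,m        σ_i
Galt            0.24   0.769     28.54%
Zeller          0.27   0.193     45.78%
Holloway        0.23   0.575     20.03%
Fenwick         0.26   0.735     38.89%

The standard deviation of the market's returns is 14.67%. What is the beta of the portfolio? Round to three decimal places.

1.209

β_Galt = 0.769 × 28.54% / 14.67% = 1.4961
β_Zeller = 0.193 × 45.78% / 14.67% = 0.6023
β_Holloway = 0.575 × 20.03% / 14.67% = 0.7851
β_Fenwick = 0.735 × 38.89% / 14.67% = 1.9485
β_P = Σ w_i β_i = 0.24×1.4961 + 0.27×0.6023 + 0.23×0.7851 + 0.26×1.9485 = 1.2089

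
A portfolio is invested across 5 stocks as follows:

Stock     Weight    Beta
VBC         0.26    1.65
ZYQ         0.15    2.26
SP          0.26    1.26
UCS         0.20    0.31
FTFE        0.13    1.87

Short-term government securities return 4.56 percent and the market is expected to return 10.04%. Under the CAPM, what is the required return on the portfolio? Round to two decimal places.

12.24%

β_P = Σ w_i β_i = 0.26×1.65 + 0.15×2.26 + 0.26×1.26 + 0.20×0.31 + 0.13×1.87 = 1.4007
MRP = 10.04% − 4.56% = 5.48%
E(R_P) = R_f + β_P × MRP = 4.56% + 1.4007 × 5.48% = 12.24%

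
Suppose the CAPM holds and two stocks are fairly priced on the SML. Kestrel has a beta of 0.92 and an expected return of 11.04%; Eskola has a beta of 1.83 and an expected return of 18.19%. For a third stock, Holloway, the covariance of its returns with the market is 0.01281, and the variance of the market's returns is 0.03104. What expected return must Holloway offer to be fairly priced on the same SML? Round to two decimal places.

7.05%

MRP = (18.19% − 11.04%) / (1.83 − 0.92) = 7.8571%
R_f = 11.04% − 0.92 × 7.8571% = 3.8115%
β_Holloway = Cov / Var(R_m) = 0.01281 / 0.03104 = 0.4127
E(R_Holloway) = R_f + β × MRP = 3.8115% + 0.4127 × 7.8571% = 7.05%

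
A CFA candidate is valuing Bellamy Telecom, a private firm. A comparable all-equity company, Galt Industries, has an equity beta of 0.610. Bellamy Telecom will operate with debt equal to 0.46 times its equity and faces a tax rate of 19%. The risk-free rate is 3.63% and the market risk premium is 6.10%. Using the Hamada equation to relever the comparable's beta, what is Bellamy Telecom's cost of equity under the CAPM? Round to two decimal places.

8.74%

β_L = β_U × [1 + (1 − t)(D/E)] = 0.610 × [1 + (1 − 0.19) × 0.46]
    = 0.610 × [1 + 0.81 × 0.46] = 0.610 × 1.3726 = 0.8373
E(R) = R_f + β_L × MRP = 3.63% + 0.8373 × 6.10% = 8.74%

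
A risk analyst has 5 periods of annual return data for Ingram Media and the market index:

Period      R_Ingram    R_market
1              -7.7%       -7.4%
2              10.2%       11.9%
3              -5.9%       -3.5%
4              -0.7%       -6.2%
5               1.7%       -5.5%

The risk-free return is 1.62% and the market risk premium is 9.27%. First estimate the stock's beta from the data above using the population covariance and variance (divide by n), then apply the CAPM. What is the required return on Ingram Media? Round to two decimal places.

8.50%

Mean R_i = (-7.7 + 10.2 − 5.9 − 0.7 + 1.7) / 5 = -0.4800%
Mean R_m = (-7.4 + 11.9 − 3.5 − 6.2 − 5.5) / 5 = -2.1400%
Σ(R_i − R̄_i)(R_m − R̄_m) = 188.8640  ⇒  Cov = 188.8640 / 5 = 37.7728
Σ(R_m − R̄_m)² = 254.4120  ⇒  Var(R_m) = 254.4120 / 5 = 50.8824
β = Cov / Var(R_m) = 37.7728 / 50.8824 = 0.7424
E(R) = R_f + β × MRP = 1.62% + 0.7424 × 9.27% = 8.50%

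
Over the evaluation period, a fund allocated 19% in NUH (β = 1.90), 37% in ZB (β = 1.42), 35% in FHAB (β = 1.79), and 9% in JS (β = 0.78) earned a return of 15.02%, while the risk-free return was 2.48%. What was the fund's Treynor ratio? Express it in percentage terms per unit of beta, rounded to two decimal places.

7.92%

β_P = 0.19×1.90 + 0.37×1.42 + 0.35×1.79 + 0.09×0.78 = 1.5831
Treynor = (R_P − R_f) / β_P = (15.02% − 2.48%) / 1.5831 = 12.54% / 1.5831 = 7.92%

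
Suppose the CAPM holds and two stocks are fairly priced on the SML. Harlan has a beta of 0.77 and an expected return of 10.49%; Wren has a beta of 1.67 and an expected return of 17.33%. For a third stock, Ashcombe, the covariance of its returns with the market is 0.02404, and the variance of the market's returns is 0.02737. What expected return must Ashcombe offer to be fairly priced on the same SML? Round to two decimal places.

11.31%

MRP = (17.33% − 10.49%) / (1.67 − 0.77) = 7.6000%
R_f = 10.49% − 0.77 × 7.6000% = 4.6380%
β_Ashcombe = Cov / Var(R_m) = 0.02404 / 0.02737 = 0.8783
E(R_Ashcombe) = R_f + β × MRP = 4.6380% + 0.8783 × 7.6000% = 11.31%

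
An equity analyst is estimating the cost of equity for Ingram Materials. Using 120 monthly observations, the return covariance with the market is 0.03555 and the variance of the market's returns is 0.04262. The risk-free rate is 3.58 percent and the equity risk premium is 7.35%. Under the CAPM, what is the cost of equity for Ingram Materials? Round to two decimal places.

9.71%

β = Cov(R_i, R_m) / Var(R_m) = 0.03555 / 0.04262 = 0.8341
E(R) = R_f + β × MRP = 3.58% + 0.8341 × 7.35% = 9.71%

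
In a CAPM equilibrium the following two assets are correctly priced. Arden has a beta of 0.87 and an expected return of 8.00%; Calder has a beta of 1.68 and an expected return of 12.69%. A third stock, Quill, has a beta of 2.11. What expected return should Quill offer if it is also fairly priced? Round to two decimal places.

15.18%

MRP (SML slope) = (12.69% − 8.00%) / (1.68 − 0.87) = 4.69% / 0.81 = 5.7901%
R_f (intercept) = 8.00% − 0.87 × 5.7901% = 2.9626%
E(R_Quill) = R_f + β × MRP = 2.9626% + 2.11 × 5.7901% = 15.18%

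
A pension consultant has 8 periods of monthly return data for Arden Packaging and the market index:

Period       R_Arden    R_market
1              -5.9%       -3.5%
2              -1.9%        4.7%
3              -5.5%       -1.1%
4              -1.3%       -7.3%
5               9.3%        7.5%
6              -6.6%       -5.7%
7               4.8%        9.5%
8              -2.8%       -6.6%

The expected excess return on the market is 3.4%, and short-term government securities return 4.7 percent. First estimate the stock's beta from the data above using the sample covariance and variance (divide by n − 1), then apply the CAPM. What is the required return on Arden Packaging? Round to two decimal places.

6.84%

Mean R_i = (-5.9 − 1.9 − 5.5 − 1.3 + 9.3 − 6.6 + 4.8 − 2.8) / 8 = -1.2375%
Mean R_m = (-3.5 + 4.7 − 1.1 − 7.3 + 7.5 − 5.7 + 9.5 − 6.6) / 8 = -0.3125%
Σ(R_i − R̄_i)(R_m − R̄_m) = 195.6163  ⇒  Cov = 195.6163 / 7 = 27.9452
Σ(R_m − R̄_m)² = 310.6088  ⇒  Var(R_m) = 310.6088 / 7 = 44.3727
β = Cov / Var(R_m) = 27.9452 / 44.3727 = 0.6298
E(R) = R_f + β × MRP = 4.7% + 0.6298 × 3.4% = 6.84%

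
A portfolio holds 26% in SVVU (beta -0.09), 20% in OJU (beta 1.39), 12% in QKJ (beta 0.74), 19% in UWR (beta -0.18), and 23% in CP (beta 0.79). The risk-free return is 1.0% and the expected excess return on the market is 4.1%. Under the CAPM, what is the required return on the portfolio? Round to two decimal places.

β_P = Σ w_i β_i = 0.26×-0.09 + 0.20×1.39 + 0.12×0.74 + 0.19×-0.18 + 0.23×0.79 = 0.4909
E(R_P) = R_f + β_P × MRP = 1.0% + 0.4909 × 4.1% = 3.01%

3.01%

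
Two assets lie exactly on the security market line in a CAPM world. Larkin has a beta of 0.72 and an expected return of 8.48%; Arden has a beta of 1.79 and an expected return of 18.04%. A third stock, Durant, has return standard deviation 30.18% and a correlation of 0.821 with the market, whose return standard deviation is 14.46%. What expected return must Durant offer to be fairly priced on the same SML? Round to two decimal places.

MRP = (18.04% − 8.48%) / (1.79 − 0.72) = 8.9346%
R_f = 8.48% − 0.72 × 8.9346% = 2.0471%
β_Durant = ρ·σ_i/σ_m = 0.821 × 30.18 / 14.46 = 1.7135
E(R_Durant) = R_f + β × MRP = 2.0471% + 1.7135 × 8.9346% = 17.36%

17.36%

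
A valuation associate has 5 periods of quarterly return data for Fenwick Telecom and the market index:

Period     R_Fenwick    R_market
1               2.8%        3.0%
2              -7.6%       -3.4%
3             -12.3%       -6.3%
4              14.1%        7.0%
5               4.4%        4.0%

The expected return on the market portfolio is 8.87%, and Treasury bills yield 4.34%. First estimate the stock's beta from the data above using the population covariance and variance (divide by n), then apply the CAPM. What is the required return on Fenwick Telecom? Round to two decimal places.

Mean R_i = (2.8 − 7.6 − 12.3 + 14.1 + 4.4) / 5 = 0.2800%
Mean R_m = (3.0 − 3.4 − 6.3 + 7.0 + 4.0) / 5 = 0.8600%
Σ(R_i − R̄_i)(R_m − R̄_m) = 226.8260  ⇒  Cov = 226.8260 / 5 = 45.3652
Σ(R_m − R̄_m)² = 121.5520  ⇒  Var(R_m) = 121.5520 / 5 = 24.3104
β = Cov / Var(R_m) = 45.3652 / 24.3104 = 1.8661
MRP = 8.87% − 4.34% = 4.53%
E(R) = R_f + β × MRP = 4.34% + 1.8661 × 4.53% = 12.79%

12.79%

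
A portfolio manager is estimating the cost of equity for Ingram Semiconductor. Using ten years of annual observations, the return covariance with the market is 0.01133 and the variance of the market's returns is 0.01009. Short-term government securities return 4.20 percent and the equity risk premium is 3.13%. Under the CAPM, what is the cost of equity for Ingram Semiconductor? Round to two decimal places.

β = Cov(R_i, R_m) / Var(R_m) = 0.01133 / 0.01009 = 1.1229
E(R) = R_f + β × MRP = 4.20% + 1.1229 × 3.13% = 7.71%

7.71%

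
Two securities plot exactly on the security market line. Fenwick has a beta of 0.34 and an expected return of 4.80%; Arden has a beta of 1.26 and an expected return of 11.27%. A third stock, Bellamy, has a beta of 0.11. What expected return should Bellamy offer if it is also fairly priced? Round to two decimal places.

3.18%

MRP (SML slope) = (11.27% − 4.80%) / (1.26 − 0.34) = 6.47% / 0.92 = 7.0326%
R_f (intercept) = 4.80% − 0.34 × 7.0326% = 2.4089%
E(R_Bellamy) = R_f + β × MRP = 2.4089% + 0.11 × 7.0326% = 3.18%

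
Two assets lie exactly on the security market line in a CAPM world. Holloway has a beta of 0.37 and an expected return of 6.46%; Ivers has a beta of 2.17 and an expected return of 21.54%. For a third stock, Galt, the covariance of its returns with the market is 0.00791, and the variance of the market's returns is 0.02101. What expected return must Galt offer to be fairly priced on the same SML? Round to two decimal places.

MRP = (21.54% − 6.46%) / (2.17 − 0.37) = 8.3778%
R_f = 6.46% − 0.37 × 8.3778% = 3.3602%
β_Galt = Cov / Var(R_m) = 0.00791 / 0.02101 = 0.3765
E(R_Galt) = R_f + β × MRP = 3.3602% + 0.3765 × 8.3778% = 6.51%

6.51%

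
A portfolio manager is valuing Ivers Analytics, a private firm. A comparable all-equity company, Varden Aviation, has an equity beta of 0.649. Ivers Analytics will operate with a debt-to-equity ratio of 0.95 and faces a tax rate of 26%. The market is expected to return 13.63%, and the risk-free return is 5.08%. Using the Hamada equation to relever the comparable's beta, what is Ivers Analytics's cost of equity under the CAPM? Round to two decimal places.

β_L = β_U × [1 + (1 − t)(D/E)] = 0.649 × [1 + (1 − 0.26) × 0.95]
    = 0.649 × [1 + 0.74 × 0.95] = 0.649 × 1.7030 = 1.1052
MRP = 13.63% − 5.08% = 8.55%
E(R) = R_f + β_L × MRP = 5.08% + 1.1052 × 8.55% = 14.53%

14.53%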